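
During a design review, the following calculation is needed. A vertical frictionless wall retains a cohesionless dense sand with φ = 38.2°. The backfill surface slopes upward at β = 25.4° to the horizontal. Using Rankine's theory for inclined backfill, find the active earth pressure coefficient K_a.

K_a = cos β · (cos β − √(cos²β − cos²φ)) / (cos β + √(cos²β − cos²φ)).
cos β = 0.9033, cos φ = 0.7859, √(cos²β − cos²φ) = 0.4455.
K_a = 0.9033 × (0.9033 − 0.4455)/(0.9033 + 0.4455) = 0.3066.

0.307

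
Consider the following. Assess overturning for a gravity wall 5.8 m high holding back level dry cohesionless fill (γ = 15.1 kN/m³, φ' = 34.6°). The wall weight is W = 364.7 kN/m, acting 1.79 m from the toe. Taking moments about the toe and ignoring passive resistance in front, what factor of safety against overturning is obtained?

K_a = tan²(45° − 34.6°/2) = 0.2756.
P_a = ½K_aγH² = 0.5×0.2756×15.1×5.8² = 70.01 kN/m, acting at H/3 = 1.933 m above the base.
Overturning moment M_o = P_a × H/3 = 70.01 × 1.933 = 135.3.
Resisting moment M_r = W × 1.79 = 364.7 × 1.79 = 652.8.
FS_overturning = M_r/M_o = 652.8/135.3 = 4.823.

4.82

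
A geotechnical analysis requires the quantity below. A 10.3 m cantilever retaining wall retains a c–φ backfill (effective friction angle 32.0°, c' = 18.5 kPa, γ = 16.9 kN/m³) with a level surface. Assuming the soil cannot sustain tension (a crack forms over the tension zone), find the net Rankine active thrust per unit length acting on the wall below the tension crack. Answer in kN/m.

K_a = 0.3073; √K_a = 0.5543.
Tension-crack depth z_c = 2c/(γ√K_a) = 2×18.5/(16.9×0.5543) = 3.950 m.
σ_a at base = K_a γ H − 2c√K_a = 0.3073×16.9×10.3 − 2×18.5×0.5543 = 32.98 kPa.
P_a = ½ × 32.98 × (H − z_c) = 0.5×32.98×6.350 = 104.7 kN/m.

105 kN/m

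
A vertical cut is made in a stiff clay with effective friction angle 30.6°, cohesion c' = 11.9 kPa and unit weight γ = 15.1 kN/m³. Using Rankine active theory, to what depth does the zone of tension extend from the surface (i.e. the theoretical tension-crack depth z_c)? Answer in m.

K_a = tan²(45° − 30.6°/2) = 0.3253; √K_a = 0.5704.
The active pressure is zero where K_a γ z = 2c√K_a, so z_c = 2c/(γ√K_a) = 2×11.9/(15.1×0.5704) = 2.763 m.

2.76 m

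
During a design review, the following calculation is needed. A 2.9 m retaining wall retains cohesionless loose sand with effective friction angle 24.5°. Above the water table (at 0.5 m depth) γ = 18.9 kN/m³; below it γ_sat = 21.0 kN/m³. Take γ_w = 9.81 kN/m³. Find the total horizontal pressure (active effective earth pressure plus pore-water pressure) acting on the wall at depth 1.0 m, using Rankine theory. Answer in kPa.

11.1 kPa

K_a = (1 − sin φ)/(1 + sin φ) = 0.4137.
γ' = 21.0 − 9.81 = 11.19 kN/m³.
Effective vertical stress at 1.0 m: σ'_v = 18.9×0.5 + 11.19×0.500 = 15.04 kPa.
σ'_h = K_a σ'_v = 0.4137 × 15.04 = 6.225 kPa; u = γ_w × 0.500 = 4.905 kPa.
Total σ_h = 6.225 + 4.905 = 11.13 kPa.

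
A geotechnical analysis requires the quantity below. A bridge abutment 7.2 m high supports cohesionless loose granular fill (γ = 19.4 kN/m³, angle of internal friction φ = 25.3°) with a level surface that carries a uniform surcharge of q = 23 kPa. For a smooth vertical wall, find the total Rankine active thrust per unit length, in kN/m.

268 kN/m

K_a = tan²(45° − φ/2) = 0.4012.
Soil triangle: ½ K_a γ H² = 0.5×0.4012×19.4×7.2² = 201.7 kN/m.
Surcharge rectangle: K_a q H = 0.4012×23×7.2 = 66.44 kN/m.
Total = 201.7 + 66.44 = 268.2 kN/m.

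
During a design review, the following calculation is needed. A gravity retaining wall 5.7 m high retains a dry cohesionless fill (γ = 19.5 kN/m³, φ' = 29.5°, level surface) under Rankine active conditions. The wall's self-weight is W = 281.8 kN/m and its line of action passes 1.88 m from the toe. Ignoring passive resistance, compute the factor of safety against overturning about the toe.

2.59

K_a = tan²(45° − 29.5°/2) = 0.3401.
P_a = ½K_aγH² = 0.5×0.3401×19.5×5.7² = 107.7 kN/m, acting at H/3 = 1.900 m above the base.
Overturning moment M_o = P_a × H/3 = 107.7 × 1.900 = 204.7.
Resisting moment M_r = W × 1.88 = 281.8 × 1.88 = 529.8.
FS_overturning = M_r/M_o = 529.8/204.7 = 2.588.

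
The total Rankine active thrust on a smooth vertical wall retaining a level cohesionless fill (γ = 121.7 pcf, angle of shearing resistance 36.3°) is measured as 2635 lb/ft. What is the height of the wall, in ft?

13.0 ft

K_a = 0.2563. P_a = ½ K_a γ H² ⇒ H = √(2P_a/(K_a γ)).
H = √(2×2635/(0.2563×121.7)) = 13.00 ft.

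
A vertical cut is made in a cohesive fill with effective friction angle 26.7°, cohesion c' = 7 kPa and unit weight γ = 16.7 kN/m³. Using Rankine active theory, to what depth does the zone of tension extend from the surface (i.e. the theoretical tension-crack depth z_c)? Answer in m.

K_a = tan²(45° − 26.7°/2) = 0.3800; √K_a = 0.6164.
The active pressure is zero where K_a γ z = 2c√K_a, so z_c = 2c/(γ√K_a) = 2×7/(16.7×0.6164) = 1.360 m.

1.36 m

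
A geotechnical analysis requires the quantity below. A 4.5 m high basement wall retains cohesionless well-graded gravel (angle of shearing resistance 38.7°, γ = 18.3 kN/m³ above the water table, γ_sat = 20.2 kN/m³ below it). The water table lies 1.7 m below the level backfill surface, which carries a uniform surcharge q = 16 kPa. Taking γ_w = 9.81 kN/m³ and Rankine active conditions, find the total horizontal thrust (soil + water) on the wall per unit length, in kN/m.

K_a = tan²(45° − φ/2) = 0.2306.
γ' = 20.2 − 9.81 = 10.39 kN/m³. h₂ = H − d_w = 2.8 m.
σ'_h: at surface K_a·q = 3.689; at WT K_a(q+γd_w) = 10.86; at base K_a(q+γd_w+γ'h₂) = 17.57 kPa.
P₁ = ½(3.689+10.86)×1.7 = 12.37; P₂ = ½(10.86+17.57)×2.8 = 39.81; P_w = ½γ_w h₂² = 38.46.
Total = 12.37+39.81+38.46 = 90.63 kN/m.

90.6 kN/m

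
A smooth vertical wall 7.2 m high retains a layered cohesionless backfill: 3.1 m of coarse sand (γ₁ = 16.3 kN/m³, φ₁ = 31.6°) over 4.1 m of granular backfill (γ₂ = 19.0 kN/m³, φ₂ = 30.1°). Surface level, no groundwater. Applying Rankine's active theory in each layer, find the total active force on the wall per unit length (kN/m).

K_a1 = tan²(45°−31.6°/2) = 0.3123; K_a2 = tan²(45°−30.1°/2) = 0.3320.
Layer 1: σ at base = K_a1 γ₁ h₁ = 15.78 kPa; P₁ = ½×15.78×3.1 = 24.46.
Layer 2: σ_v at top = γ₁h₁ = 50.53; σ_h top = K_a2×50.53 = 16.78; σ_h base = K_a2×(50.53+19.0×4.1) = 42.64.
P₂ = ½(16.78+42.64)×4.1 = 121.8. Total P_a = 24.46+121.8 = 146.3 kN/m.

146 kN/m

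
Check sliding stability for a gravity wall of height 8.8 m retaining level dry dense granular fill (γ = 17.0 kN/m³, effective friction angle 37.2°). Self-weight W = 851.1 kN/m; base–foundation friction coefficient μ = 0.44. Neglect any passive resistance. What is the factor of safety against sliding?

K_a = tan²(45° − 37.2°/2) = 0.2464.
P_a = ½K_aγH² = 0.5×0.2464×17.0×8.8² = 162.2 kN/m, acting at H/3 = 2.933 m above the base.
FS_sliding = μW / P_a = 0.44×851.1 / 162.2 = 2.309.

2.31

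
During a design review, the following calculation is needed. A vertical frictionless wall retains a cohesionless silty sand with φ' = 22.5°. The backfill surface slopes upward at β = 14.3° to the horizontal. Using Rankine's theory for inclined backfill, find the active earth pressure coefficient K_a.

0.520

K_a = cos β · (cos β − √(cos²β − cos²φ)) / (cos β + √(cos²β − cos²φ)).
cos β = 0.9690, cos φ = 0.9239, √(cos²β − cos²φ) = 0.2923.
K_a = 0.9690 × (0.9690 − 0.2923)/(0.9690 + 0.2923) = 0.5199.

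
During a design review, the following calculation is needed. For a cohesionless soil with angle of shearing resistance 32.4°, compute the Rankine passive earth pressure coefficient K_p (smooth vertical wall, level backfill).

K_p = (1 + sin φ)/(1 − sin φ) = tan²(45° + 32.4°/2) = 3.309.

3.31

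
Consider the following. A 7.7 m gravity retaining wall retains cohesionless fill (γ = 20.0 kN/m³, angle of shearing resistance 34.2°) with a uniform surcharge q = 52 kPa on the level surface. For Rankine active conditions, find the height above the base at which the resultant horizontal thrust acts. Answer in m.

3.08 m

K_a = 0.2803.
Triangular part P₁ = ½K_aγH² = 166.2 at H/3 = 2.567 m; rectangular part P₂ = K_a q H = 112.2 at H/2 = 3.850 m.
ȳ = (P₁·2.567 + P₂·3.850)/(P₁+P₂) = 3.084 m.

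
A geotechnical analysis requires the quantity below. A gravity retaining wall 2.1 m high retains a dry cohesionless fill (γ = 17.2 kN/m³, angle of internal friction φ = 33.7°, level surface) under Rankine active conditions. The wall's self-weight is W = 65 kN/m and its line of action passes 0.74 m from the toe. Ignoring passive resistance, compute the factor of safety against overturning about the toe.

6.33

K_a = tan²(45° − 33.7°/2) = 0.2863.
P_a = ½K_aγH² = 0.5×0.2863×17.2×2.1² = 10.86 kN/m, acting at H/3 = 0.7000 m above the base.
Overturning moment M_o = P_a × H/3 = 10.86 × 0.7000 = 7.601.
Resisting moment M_r = W × 0.74 = 65 × 0.74 = 48.10.
FS_overturning = M_r/M_o = 48.10/7.601 = 6.328.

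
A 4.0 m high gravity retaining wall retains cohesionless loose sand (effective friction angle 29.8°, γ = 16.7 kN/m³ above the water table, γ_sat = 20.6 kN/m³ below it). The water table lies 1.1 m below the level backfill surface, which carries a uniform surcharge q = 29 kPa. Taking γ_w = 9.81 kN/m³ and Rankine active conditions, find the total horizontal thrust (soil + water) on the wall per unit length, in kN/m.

117 kN/m

K_a = tan²(45° − φ/2) = 0.3360.
γ' = 20.6 − 9.81 = 10.79 kN/m³. h₂ = H − d_w = 2.9 m.
σ'_h: at surface K_a·q = 9.745; at WT K_a(q+γd_w) = 15.92; at base K_a(q+γd_w+γ'h₂) = 26.43 kPa.
P₁ = ½(9.745+15.92)×1.1 = 14.11; P₂ = ½(15.92+26.43)×2.9 = 61.41; P_w = ½γ_w h₂² = 41.25.
Total = 14.11+61.41+41.25 = 116.8 kN/m.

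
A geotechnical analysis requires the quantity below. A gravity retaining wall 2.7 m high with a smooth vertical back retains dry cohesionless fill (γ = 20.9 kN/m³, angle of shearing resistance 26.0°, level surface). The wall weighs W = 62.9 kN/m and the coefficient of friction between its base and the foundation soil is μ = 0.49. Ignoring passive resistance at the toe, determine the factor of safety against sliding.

K_a = tan²(45° − 26.0°/2) = 0.3905.
P_a = ½K_aγH² = 0.5×0.3905×20.9×2.7² = 29.75 kN/m, acting at H/3 = 0.9000 m above the base.
FS_sliding = μW / P_a = 0.49×62.9 / 29.75 = 1.036.

1.04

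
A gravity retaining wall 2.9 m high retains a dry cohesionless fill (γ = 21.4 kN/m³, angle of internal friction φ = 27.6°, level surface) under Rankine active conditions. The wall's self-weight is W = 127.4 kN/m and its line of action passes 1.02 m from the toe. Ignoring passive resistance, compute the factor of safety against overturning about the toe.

4.07

K_a = tan²(45° − 27.6°/2) = 0.3668.
P_a = ½K_aγH² = 0.5×0.3668×21.4×2.9² = 33.01 kN/m, acting at H/3 = 0.9667 m above the base.
Overturning moment M_o = P_a × H/3 = 33.01 × 0.9667 = 31.91.
Resisting moment M_r = W × 1.02 = 127.4 × 1.02 = 129.9.
FS_overturning = M_r/M_o = 129.9/31.91 = 4.073.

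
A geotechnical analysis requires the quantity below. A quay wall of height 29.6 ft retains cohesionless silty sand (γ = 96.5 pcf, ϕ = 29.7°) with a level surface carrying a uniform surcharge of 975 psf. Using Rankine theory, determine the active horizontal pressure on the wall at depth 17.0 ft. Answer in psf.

K_a = (1 − sin φ)/(1 + sin φ) = 0.3374.
σ_v = γz + q = 96.5 × 17.0 + 975 = 2616 psf.
σ_h = K_a σ_v = 0.3374 × 2616 = 882.4 psf.

882 psf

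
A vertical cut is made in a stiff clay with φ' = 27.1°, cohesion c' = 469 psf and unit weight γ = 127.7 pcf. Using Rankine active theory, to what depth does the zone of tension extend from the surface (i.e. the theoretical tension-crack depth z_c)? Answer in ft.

12.0 ft

K_a = tan²(45° − 27.1°/2) = 0.3741; √K_a = 0.6116.
The active pressure is zero where K_a γ z = 2c√K_a, so z_c = 2c/(γ√K_a) = 2×469/(127.7×0.6116) = 12.01 ft.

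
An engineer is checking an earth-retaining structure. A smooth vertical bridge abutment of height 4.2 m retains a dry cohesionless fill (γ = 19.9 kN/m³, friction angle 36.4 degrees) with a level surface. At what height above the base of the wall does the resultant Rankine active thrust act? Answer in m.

K_a = 0.2552.
The pressure distribution is triangular, so the resultant acts at H/3 above the base = 4.2/3 = 1.400 m.

1.40 m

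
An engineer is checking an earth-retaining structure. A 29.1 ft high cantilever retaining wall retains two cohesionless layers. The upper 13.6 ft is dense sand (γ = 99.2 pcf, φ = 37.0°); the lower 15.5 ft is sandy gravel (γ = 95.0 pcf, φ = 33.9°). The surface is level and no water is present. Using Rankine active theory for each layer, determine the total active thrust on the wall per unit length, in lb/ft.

K_a1 = tan²(45°−37.0°/2) = 0.2486; K_a2 = tan²(45°−33.9°/2) = 0.2839.
Layer 1: σ at base = K_a1 γ₁ h₁ = 335.4 psf; P₁ = ½×335.4×13.6 = 2281.
Layer 2: σ_v at top = γ₁h₁ = 1349; σ_h top = K_a2×1349 = 383.0; σ_h base = K_a2×(1349+95.0×15.5) = 801.1.
P₂ = ½(383.0+801.1)×15.5 = 9177. Total P_a = 2281+9177 = 11460 lb/ft.

11500 lb/ft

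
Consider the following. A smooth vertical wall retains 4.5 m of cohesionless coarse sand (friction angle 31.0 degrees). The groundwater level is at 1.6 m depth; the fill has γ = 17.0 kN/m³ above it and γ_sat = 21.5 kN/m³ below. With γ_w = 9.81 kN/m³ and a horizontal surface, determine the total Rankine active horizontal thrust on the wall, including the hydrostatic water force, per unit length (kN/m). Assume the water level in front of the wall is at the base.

K_a = tan²(45° − φ/2) = 0.3201.
γ' = 21.5 − 9.81 = 11.69 kN/m³. Depth below WT = 2.9 m.
σ'_h at WT = K_a γ d_w = 8.707 kPa; at base = 8.707 + K_a γ' × 2.9 = 19.56 kPa.
P₁ (0–1.6 m) = ½×8.707×1.6 = 6.965. P₂ (1.6–4.5 m) = ½(8.707+19.56)×2.9 = 40.98.
P_w = ½ γ_w h₂² = 0.5×9.81×2.9² = 41.25. Total = 6.965+40.98+41.25 = 89.20 kN/m.

89.2 kN/m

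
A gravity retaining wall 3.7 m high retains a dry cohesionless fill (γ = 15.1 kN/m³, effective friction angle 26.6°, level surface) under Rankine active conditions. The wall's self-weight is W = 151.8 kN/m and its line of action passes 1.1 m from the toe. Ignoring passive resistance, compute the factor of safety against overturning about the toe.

3.43

K_a = tan²(45° − 26.6°/2) = 0.3814.
P_a = ½K_aγH² = 0.5×0.3814×15.1×3.7² = 39.43 kN/m, acting at H/3 = 1.233 m above the base.
Overturning moment M_o = P_a × H/3 = 39.43 × 1.233 = 48.63.
Resisting moment M_r = W × 1.1 = 151.8 × 1.1 = 167.0.
FS_overturning = M_r/M_o = 167.0/48.63 = 3.434.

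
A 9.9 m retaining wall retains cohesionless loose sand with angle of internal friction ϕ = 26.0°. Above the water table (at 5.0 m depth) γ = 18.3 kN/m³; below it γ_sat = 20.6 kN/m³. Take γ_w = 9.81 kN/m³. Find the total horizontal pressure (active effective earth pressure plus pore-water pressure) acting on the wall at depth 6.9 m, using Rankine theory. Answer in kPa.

K_a = (1 − sin φ)/(1 + sin φ) = 0.3905.
γ' = 20.6 − 9.81 = 10.79 kN/m³.
Effective vertical stress at 6.9 m: σ'_v = 18.3×5.0 + 10.79×1.90 = 112.0 kPa.
σ'_h = K_a σ'_v = 0.3905 × 112.0 = 43.73 kPa; u = γ_w × 1.90 = 18.64 kPa.
Total σ_h = 43.73 + 18.64 = 62.37 kPa.

62.4 kPa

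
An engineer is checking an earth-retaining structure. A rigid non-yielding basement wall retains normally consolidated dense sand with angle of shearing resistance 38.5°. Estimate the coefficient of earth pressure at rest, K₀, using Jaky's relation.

K₀ = 1 − sin φ' = 1 − sin 38.5° = 0.3775.

0.377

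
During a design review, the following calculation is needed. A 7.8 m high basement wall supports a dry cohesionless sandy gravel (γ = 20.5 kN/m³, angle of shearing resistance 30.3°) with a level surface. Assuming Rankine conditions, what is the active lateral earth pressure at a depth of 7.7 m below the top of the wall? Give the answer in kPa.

K_a = (1 − sin φ)/(1 + sin φ) = 0.3293.
σ_h = K_a γ z = 0.3293 × 20.5 × 7.7 = 51.98 kPa.

52.0 kPa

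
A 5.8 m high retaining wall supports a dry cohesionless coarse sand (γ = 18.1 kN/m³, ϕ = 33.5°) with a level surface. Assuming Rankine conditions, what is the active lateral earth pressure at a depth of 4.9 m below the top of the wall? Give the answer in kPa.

25.6 kPa

K_a = (1 − sin φ)/(1 + sin φ) = 0.2887.
σ_h = K_a γ z = 0.2887 × 18.1 × 4.9 = 25.61 kPa.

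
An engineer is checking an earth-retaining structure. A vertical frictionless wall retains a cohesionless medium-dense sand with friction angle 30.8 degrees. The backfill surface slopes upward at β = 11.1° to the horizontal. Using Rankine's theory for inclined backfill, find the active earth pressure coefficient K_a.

K_a = cos β · (cos β − √(cos²β − cos²φ)) / (cos β + √(cos²β − cos²φ)).
cos β = 0.9813, cos φ = 0.8590, √(cos²β − cos²φ) = 0.4745.
K_a = 0.9813 × (0.9813 − 0.4745)/(0.9813 + 0.4745) = 0.3416.

0.342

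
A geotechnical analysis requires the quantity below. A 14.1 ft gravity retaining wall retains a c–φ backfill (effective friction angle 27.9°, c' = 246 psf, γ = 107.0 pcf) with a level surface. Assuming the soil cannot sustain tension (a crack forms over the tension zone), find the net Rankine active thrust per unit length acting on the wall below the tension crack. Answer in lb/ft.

K_a = 0.3625; √K_a = 0.6020.
Tension-crack depth z_c = 2c/(γ√K_a) = 2×246/(107.0×0.6020) = 7.637 ft.
σ_a at base = K_a γ H − 2c√K_a = 0.3625×107.0×14.1 − 2×246×0.6020 = 250.6 psf.
P_a = ½ × 250.6 × (H − z_c) = 0.5×250.6×6.463 = 809.9 lb/ft.

810 lb/ft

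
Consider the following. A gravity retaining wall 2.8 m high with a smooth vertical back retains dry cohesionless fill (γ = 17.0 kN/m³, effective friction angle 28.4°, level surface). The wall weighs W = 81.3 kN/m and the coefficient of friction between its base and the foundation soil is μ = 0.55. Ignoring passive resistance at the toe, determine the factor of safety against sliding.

K_a = tan²(45° − 28.4°/2) = 0.3554.
P_a = ½K_aγH² = 0.5×0.3554×17.0×2.8² = 23.68 kN/m, acting at H/3 = 0.9333 m above the base.
FS_sliding = μW / P_a = 0.55×81.3 / 23.68 = 1.888.

1.89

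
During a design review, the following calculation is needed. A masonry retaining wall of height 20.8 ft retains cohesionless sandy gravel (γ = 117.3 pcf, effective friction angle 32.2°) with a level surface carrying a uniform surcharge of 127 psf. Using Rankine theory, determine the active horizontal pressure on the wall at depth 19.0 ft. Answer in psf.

K_a = (1 − sin φ)/(1 + sin φ) = 0.3047.
σ_v = γz + q = 117.3 × 19.0 + 127 = 2356 psf.
σ_h = K_a σ_v = 0.3047 × 2356 = 717.9 psf.

718 psf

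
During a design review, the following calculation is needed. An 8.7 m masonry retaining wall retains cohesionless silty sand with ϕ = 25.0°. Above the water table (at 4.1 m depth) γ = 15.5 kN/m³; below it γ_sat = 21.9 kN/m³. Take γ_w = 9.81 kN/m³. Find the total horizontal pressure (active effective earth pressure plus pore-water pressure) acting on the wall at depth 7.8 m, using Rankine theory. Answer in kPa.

80.2 kPa

K_a = (1 − sin φ)/(1 + sin φ) = 0.4059.
γ' = 21.9 − 9.81 = 12.09 kN/m³.
Effective vertical stress at 7.8 m: σ'_v = 15.5×4.1 + 12.09×3.70 = 108.3 kPa.
σ'_h = K_a σ'_v = 0.4059 × 108.3 = 43.95 kPa; u = γ_w × 3.70 = 36.30 kPa.
Total σ_h = 43.95 + 36.30 = 80.24 kPa.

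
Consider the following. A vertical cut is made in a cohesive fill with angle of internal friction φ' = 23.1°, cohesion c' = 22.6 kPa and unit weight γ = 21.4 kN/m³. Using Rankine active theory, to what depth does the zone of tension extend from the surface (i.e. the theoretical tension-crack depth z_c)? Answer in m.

K_a = tan²(45° − 23.1°/2) = 0.4364; √K_a = 0.6606.
The active pressure is zero where K_a γ z = 2c√K_a, so z_c = 2c/(γ√K_a) = 2×22.6/(21.4×0.6606) = 3.197 m.

3.20 m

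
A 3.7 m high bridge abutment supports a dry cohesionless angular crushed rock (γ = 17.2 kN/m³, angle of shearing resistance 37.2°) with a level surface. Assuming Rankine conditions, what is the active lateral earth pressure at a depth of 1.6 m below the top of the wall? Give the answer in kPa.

K_a = (1 − sin φ)/(1 + sin φ) = 0.2464.
σ_h = K_a γ z = 0.2464 × 17.2 × 1.6 = 6.781 kPa.

6.78 kPa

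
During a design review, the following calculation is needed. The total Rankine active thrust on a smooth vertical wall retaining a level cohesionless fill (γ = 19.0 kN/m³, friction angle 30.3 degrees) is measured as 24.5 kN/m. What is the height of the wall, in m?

2.80 m

K_a = 0.3293. P_a = ½ K_a γ H² ⇒ H = √(2P_a/(K_a γ)).
H = √(2×24.5/(0.3293×19.0)) = 2.798 m.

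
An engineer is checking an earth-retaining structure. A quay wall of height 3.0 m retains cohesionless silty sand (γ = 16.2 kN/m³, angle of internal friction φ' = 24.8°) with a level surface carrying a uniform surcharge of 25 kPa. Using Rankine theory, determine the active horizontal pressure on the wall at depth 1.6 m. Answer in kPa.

20.8 kPa

K_a = (1 − sin φ)/(1 + sin φ) = 0.4090.
σ_v = γz + q = 16.2 × 1.6 + 25 = 50.92 kPa.
σ_h = K_a σ_v = 0.4090 × 50.92 = 20.83 kPa.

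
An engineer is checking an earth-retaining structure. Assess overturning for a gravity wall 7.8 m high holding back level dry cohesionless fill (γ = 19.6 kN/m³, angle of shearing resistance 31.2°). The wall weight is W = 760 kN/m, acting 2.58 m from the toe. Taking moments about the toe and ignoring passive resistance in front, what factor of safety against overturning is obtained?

3.98

K_a = tan²(45° − 31.2°/2) = 0.3175.
P_a = ½K_aγH² = 0.5×0.3175×19.6×7.8² = 189.3 kN/m, acting at H/3 = 2.600 m above the base.
Overturning moment M_o = P_a × H/3 = 189.3 × 2.600 = 492.2.
Resisting moment M_r = W × 2.58 = 760 × 2.58 = 1961.
FS_overturning = M_r/M_o = 1961/492.2 = 3.984.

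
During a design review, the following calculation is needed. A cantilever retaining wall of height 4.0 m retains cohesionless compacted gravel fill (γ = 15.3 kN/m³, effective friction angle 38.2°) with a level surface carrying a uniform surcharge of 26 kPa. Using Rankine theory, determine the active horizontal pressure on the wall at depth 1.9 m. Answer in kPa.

13.0 kPa

K_a = (1 − sin φ)/(1 + sin φ) = 0.2358.
σ_v = γz + q = 15.3 × 1.9 + 26 = 55.07 kPa.
σ_h = K_a σ_v = 0.2358 × 55.07 = 12.98 kPa.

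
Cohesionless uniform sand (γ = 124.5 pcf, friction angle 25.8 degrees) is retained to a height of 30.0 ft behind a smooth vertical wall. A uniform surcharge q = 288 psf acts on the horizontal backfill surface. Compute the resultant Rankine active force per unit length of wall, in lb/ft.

25400 lb/ft

K_a = tan²(45° − φ/2) = 0.3935.
Soil triangle: ½ K_a γ H² = 0.5×0.3935×124.5×30.0² = 22050 lb/ft.
Surcharge rectangle: K_a q H = 0.3935×288×30.0 = 3400 lb/ft.
Total = 22050 + 3400 = 25450 lb/ft.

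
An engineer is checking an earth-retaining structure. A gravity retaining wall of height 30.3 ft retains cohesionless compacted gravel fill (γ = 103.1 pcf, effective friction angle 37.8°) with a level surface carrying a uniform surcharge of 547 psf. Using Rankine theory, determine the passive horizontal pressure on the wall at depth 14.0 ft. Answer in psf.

K_p = (1 + sin φ)/(1 − sin φ) = 4.167.
σ_v = γz + q = 103.1 × 14.0 + 547 = 1990 psf.
σ_h = K_p σ_v = 4.167 × 1990 = 8293 psf.

8290 psf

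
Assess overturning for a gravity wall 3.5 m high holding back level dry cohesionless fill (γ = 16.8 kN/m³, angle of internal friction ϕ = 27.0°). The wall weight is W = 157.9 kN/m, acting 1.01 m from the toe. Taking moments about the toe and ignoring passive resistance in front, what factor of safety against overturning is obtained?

3.54

K_a = tan²(45° − 27.0°/2) = 0.3755.
P_a = ½K_aγH² = 0.5×0.3755×16.8×3.5² = 38.64 kN/m, acting at H/3 = 1.167 m above the base.
Overturning moment M_o = P_a × H/3 = 38.64 × 1.167 = 45.08.
Resisting moment M_r = W × 1.01 = 157.9 × 1.01 = 159.5.
FS_overturning = M_r/M_o = 159.5/45.08 = 3.538.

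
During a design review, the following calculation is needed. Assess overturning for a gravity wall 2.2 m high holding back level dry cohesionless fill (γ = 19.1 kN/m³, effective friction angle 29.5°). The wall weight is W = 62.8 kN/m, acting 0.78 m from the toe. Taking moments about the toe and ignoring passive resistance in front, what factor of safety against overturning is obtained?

K_a = tan²(45° − 29.5°/2) = 0.3401.
P_a = ½K_aγH² = 0.5×0.3401×19.1×2.2² = 15.72 kN/m, acting at H/3 = 0.7333 m above the base.
Overturning moment M_o = P_a × H/3 = 15.72 × 0.7333 = 11.53.
Resisting moment M_r = W × 0.78 = 62.8 × 0.78 = 48.98.
FS_overturning = M_r/M_o = 48.98/11.53 = 4.249.

4.25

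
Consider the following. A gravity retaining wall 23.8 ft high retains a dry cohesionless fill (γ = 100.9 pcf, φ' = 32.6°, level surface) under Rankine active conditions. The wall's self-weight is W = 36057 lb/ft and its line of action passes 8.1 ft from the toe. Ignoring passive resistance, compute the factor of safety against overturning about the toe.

K_a = tan²(45° − 32.6°/2) = 0.2997.
P_a = ½K_aγH² = 0.5×0.2997×100.9×23.8² = 8566 lb/ft, acting at H/3 = 7.933 ft above the base.
Overturning moment M_o = P_a × H/3 = 8566 × 7.933 = 67950.
Resisting moment M_r = W × 8.1 = 36057 × 8.1 = 292100.
FS_overturning = M_r/M_o = 292100/67950 = 4.298.

4.30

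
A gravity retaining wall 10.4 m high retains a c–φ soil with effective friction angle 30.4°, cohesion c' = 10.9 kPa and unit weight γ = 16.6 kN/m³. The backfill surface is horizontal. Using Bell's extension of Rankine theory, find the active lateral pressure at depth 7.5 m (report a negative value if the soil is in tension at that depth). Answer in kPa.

28.3 kPa

K_a = (1 − sin φ)/(1 + sin φ) = 0.3280.
σ_a = K_a γ z − 2c√K_a = 0.3280×16.6×7.5 − 2×10.9×0.5727 = 28.35 kPa.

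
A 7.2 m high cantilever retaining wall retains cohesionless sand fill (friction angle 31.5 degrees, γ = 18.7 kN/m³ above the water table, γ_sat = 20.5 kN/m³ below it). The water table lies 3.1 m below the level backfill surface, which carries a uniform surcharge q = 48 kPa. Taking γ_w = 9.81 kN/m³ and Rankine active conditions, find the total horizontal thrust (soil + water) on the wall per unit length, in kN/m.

322 kN/m

K_a = tan²(45° − φ/2) = 0.3136.
γ' = 20.5 − 9.81 = 10.69 kN/m³. h₂ = H − d_w = 4.1 m.
σ'_h: at surface K_a·q = 15.05; at WT K_a(q+γd_w) = 33.24; at base K_a(q+γd_w+γ'h₂) = 46.98 kPa.
P₁ = ½(15.05+33.24)×3.1 = 74.85; P₂ = ½(33.24+46.98)×4.1 = 164.4; P_w = ½γ_w h₂² = 82.45.
Total = 74.85+164.4+82.45 = 321.7 kN/m.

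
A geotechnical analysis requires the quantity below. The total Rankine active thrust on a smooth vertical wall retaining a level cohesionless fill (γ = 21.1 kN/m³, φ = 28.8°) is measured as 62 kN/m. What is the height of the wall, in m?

4.10 m

K_a = 0.3498. P_a = ½ K_a γ H² ⇒ H = √(2P_a/(K_a γ)).
H = √(2×62/(0.3498×21.1)) = 4.099 m.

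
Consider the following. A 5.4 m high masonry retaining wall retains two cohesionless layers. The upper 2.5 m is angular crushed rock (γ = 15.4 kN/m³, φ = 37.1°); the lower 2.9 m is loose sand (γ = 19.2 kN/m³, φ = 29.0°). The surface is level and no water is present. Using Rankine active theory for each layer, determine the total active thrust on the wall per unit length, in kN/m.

K_a1 = tan²(45°−37.1°/2) = 0.2475; K_a2 = tan²(45°−29.0°/2) = 0.3470.
Layer 1: σ at base = K_a1 γ₁ h₁ = 9.529 kPa; P₁ = ½×9.529×2.5 = 11.91.
Layer 2: σ_v at top = γ₁h₁ = 38.50; σ_h top = K_a2×38.50 = 13.36; σ_h base = K_a2×(38.50+19.2×2.9) = 32.68.
P₂ = ½(13.36+32.68)×2.9 = 66.75. Total P_a = 11.91+66.75 = 78.66 kN/m.

78.7 kN/m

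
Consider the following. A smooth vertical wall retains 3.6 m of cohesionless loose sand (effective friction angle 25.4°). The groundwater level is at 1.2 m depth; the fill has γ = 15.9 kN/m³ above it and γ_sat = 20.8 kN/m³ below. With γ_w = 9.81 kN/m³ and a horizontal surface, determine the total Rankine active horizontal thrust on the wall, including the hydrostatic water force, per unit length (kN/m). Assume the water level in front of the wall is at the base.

K_a = tan²(45° − φ/2) = 0.3996.
γ' = 20.8 − 9.81 = 10.99 kN/m³. Depth below WT = 2.4 m.
σ'_h at WT = K_a γ d_w = 7.625 kPa; at base = 7.625 + K_a γ' × 2.4 = 18.17 kPa.
P₁ (0–1.2 m) = ½×7.625×1.2 = 4.575. P₂ (1.2–3.6 m) = ½(7.625+18.17)×2.4 = 30.95.
P_w = ½ γ_w h₂² = 0.5×9.81×2.4² = 28.25. Total = 4.575+30.95+28.25 = 63.78 kN/m.

63.8 kN/m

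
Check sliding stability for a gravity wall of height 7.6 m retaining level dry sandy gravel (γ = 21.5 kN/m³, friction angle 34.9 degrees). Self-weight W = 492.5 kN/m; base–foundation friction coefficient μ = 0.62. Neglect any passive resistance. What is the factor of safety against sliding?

K_a = tan²(45° − 34.9°/2) = 0.2721.
P_a = ½K_aγH² = 0.5×0.2721×21.5×7.6² = 169.0 kN/m, acting at H/3 = 2.533 m above the base.
FS_sliding = μW / P_a = 0.62×492.5 / 169.0 = 1.807.

1.81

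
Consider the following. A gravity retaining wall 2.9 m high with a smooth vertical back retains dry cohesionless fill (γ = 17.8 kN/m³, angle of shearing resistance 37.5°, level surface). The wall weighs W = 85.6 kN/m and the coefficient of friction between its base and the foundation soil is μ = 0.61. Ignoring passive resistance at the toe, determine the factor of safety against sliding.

K_a = tan²(45° − 37.5°/2) = 0.2432.
P_a = ½K_aγH² = 0.5×0.2432×17.8×2.9² = 18.20 kN/m, acting at H/3 = 0.9667 m above the base.
FS_sliding = μW / P_a = 0.61×85.6 / 18.20 = 2.869.

2.87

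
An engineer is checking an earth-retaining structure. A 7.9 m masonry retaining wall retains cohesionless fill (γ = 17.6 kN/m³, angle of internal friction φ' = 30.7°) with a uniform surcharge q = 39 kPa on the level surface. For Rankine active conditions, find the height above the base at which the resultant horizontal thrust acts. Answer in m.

K_a = 0.3240.
Triangular part P₁ = ½K_aγH² = 178.0 at H/3 = 2.633 m; rectangular part P₂ = K_a q H = 99.83 at H/2 = 3.950 m.
ȳ = (P₁·2.633 + P₂·3.950)/(P₁+P₂) = 3.107 m.

3.11 m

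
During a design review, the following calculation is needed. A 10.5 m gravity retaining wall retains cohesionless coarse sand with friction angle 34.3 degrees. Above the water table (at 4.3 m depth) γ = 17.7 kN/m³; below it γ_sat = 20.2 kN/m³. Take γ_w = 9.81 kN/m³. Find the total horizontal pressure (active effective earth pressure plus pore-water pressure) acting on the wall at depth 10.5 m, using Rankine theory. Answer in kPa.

100 kPa

K_a = (1 − sin φ)/(1 + sin φ) = 0.2792.
γ' = 20.2 − 9.81 = 10.39 kN/m³.
Effective vertical stress at 10.5 m: σ'_v = 17.7×4.3 + 10.39×6.20 = 140.5 kPa.
σ'_h = K_a σ'_v = 0.2792 × 140.5 = 39.23 kPa; u = γ_w × 6.20 = 60.82 kPa.
Total σ_h = 39.23 + 60.82 = 100.1 kPa.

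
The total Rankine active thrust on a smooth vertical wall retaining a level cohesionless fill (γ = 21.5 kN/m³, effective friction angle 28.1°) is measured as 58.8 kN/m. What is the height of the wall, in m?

K_a = 0.3596. P_a = ½ K_a γ H² ⇒ H = √(2P_a/(K_a γ)).
H = √(2×58.8/(0.3596×21.5)) = 3.900 m.

3.90 m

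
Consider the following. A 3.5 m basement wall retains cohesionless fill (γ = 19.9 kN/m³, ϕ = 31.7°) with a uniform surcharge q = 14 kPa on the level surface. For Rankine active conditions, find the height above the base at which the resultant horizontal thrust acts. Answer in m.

K_a = 0.3111.
Triangular part P₁ = ½K_aγH² = 37.92 at H/3 = 1.167 m; rectangular part P₂ = K_a q H = 15.24 at H/2 = 1.750 m.
ȳ = (P₁·1.167 + P₂·1.750)/(P₁+P₂) = 1.334 m.

1.33 m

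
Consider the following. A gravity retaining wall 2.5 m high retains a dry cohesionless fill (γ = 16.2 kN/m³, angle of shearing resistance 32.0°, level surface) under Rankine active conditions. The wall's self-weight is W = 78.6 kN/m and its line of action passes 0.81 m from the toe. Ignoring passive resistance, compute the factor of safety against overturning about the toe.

K_a = tan²(45° − 32.0°/2) = 0.3073.
P_a = ½K_aγH² = 0.5×0.3073×16.2×2.5² = 15.55 kN/m, acting at H/3 = 0.8333 m above the base.
Overturning moment M_o = P_a × H/3 = 15.55 × 0.8333 = 12.96.
Resisting moment M_r = W × 0.81 = 78.6 × 0.81 = 63.67.
FS_overturning = M_r/M_o = 63.67/12.96 = 4.912.

4.91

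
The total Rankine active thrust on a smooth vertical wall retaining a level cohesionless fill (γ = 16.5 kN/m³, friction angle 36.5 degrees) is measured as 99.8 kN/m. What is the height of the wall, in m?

K_a = 0.2541. P_a = ½ K_a γ H² ⇒ H = √(2P_a/(K_a γ)).
H = √(2×99.8/(0.2541×16.5)) = 6.900 m.

6.90 m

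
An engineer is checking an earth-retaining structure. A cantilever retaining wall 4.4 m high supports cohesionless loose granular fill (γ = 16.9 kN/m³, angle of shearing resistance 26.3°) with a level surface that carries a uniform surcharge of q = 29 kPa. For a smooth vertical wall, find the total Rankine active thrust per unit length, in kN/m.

112 kN/m

K_a = tan²(45° − φ/2) = 0.3859.
Soil triangle: ½ K_a γ H² = 0.5×0.3859×16.9×4.4² = 63.14 kN/m.
Surcharge rectangle: K_a q H = 0.3859×29×4.4 = 49.25 kN/m.
Total = 63.14 + 49.25 = 112.4 kN/m.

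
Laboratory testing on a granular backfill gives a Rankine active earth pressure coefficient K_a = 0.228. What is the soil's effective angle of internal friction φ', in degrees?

39.0°

K_a = tan²(45° − φ/2) ⇒ 45° − φ/2 = arctan(√0.228) = 25.52°.
φ = 2(45° − 25.52°) = 38.95°.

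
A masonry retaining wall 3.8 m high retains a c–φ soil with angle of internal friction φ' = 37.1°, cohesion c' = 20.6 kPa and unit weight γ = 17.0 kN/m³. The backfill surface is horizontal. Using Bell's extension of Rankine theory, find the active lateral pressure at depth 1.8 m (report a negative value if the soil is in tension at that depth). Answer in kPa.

K_a = (1 − sin φ)/(1 + sin φ) = 0.2475.
σ_a = K_a γ z − 2c√K_a = 0.2475×17.0×1.8 − 2×20.6×0.4975 = -12.92 kPa.

-12.9 kPa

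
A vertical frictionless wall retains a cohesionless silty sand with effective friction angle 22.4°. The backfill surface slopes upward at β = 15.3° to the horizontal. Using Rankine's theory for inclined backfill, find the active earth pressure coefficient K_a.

K_a = cos β · (cos β − √(cos²β − cos²φ)) / (cos β + √(cos²β − cos²φ)).
cos β = 0.9646, cos φ = 0.9245, √(cos²β − cos²φ) = 0.2749.
K_a = 0.9646 × (0.9646 − 0.2749)/(0.9646 + 0.2749) = 0.5367.

0.537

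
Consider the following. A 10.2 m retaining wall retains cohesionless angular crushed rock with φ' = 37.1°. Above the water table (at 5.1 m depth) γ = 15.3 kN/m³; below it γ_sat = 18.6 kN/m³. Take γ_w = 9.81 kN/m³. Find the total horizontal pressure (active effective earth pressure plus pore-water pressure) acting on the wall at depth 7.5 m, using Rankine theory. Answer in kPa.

K_a = (1 − sin φ)/(1 + sin φ) = 0.2475.
γ' = 18.6 − 9.81 = 8.790 kN/m³.
Effective vertical stress at 7.5 m: σ'_v = 15.3×5.1 + 8.790×2.40 = 99.13 kPa.
σ'_h = K_a σ'_v = 0.2475 × 99.13 = 24.53 kPa; u = γ_w × 2.40 = 23.54 kPa.
Total σ_h = 24.53 + 23.54 = 48.08 kPa.

48.1 kPa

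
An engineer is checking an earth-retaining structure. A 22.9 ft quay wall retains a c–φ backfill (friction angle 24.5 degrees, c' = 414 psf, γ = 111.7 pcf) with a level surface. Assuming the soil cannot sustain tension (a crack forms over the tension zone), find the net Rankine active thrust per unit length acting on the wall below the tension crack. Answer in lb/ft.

2990 lb/ft

K_a = 0.4137; √K_a = 0.6432.
Tension-crack depth z_c = 2c/(γ√K_a) = 2×414/(111.7×0.6432) = 11.52 ft.
σ_a at base = K_a γ H − 2c√K_a = 0.4137×111.7×22.9 − 2×414×0.6432 = 525.7 psf.
P_a = ½ × 525.7 × (H − z_c) = 0.5×525.7×11.38 = 2990 lb/ft.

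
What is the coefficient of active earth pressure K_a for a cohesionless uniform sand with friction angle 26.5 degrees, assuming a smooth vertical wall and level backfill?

0.383

K_a = tan²(45° − φ/2) = tan²(31.75°) = 0.3829.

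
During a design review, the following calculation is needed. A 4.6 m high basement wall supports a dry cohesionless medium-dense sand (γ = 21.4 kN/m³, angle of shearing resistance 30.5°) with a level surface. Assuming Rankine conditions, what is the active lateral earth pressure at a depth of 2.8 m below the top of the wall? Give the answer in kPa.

19.6 kPa

K_a = (1 − sin φ)/(1 + sin φ) = 0.3267.
σ_h = K_a γ z = 0.3267 × 21.4 × 2.8 = 19.57 kPa.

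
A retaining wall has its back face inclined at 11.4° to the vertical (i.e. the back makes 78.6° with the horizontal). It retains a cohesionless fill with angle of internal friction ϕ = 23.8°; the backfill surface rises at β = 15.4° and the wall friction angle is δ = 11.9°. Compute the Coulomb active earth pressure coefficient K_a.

K_a = sin²(α+φ) / [sin²α · sin(α−δ) · (1 + √{sin(φ+δ)sin(φ−β) / (sin(α−δ)sin(α+β))})²].
With α = 78.6°, φ = 23.8°, δ = 11.9°, β = 15.4°: K_a = 0.6346.

0.635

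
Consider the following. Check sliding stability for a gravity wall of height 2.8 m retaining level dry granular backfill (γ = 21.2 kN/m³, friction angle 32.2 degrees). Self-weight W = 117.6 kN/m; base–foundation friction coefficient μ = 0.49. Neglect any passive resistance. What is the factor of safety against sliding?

K_a = tan²(45° − 32.2°/2) = 0.3047.
P_a = ½K_aγH² = 0.5×0.3047×21.2×2.8² = 25.32 kN/m, acting at H/3 = 0.9333 m above the base.
FS_sliding = μW / P_a = 0.49×117.6 / 25.32 = 2.275.

2.28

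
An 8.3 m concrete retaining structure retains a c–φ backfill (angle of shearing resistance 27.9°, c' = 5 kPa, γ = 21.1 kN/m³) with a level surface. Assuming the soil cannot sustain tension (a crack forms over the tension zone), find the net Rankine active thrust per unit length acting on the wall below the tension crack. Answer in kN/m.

K_a = 0.3625; √K_a = 0.6020.
Tension-crack depth z_c = 2c/(γ√K_a) = 2×5/(21.1×0.6020) = 0.7872 m.
σ_a at base = K_a γ H − 2c√K_a = 0.3625×21.1×8.3 − 2×5×0.6020 = 57.46 kPa.
P_a = ½ × 57.46 × (H − z_c) = 0.5×57.46×7.513 = 215.8 kN/m.

216 kN/m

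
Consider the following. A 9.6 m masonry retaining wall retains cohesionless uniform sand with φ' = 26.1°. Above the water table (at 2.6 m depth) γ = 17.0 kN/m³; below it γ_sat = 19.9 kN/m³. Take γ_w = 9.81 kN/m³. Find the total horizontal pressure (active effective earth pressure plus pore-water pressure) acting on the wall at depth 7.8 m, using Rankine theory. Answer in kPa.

K_a = (1 − sin φ)/(1 + sin φ) = 0.3889.
γ' = 19.9 − 9.81 = 10.09 kN/m³.
Effective vertical stress at 7.8 m: σ'_v = 17.0×2.6 + 10.09×5.20 = 96.67 kPa.
σ'_h = K_a σ'_v = 0.3889 × 96.67 = 37.60 kPa; u = γ_w × 5.20 = 51.01 kPa.
Total σ_h = 37.60 + 51.01 = 88.61 kPa.

88.6 kPa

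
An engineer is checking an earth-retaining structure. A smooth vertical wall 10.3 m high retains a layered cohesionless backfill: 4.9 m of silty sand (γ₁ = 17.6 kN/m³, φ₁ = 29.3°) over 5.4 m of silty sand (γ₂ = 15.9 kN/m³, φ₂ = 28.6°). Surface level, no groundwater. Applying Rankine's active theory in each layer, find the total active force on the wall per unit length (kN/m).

K_a1 = tan²(45°−29.3°/2) = 0.3428; K_a2 = tan²(45°−28.6°/2) = 0.3525.
Layer 1: σ at base = K_a1 γ₁ h₁ = 29.57 kPa; P₁ = ½×29.57×4.9 = 72.44.
Layer 2: σ_v at top = γ₁h₁ = 86.24; σ_h top = K_a2×86.24 = 30.40; σ_h base = K_a2×(86.24+15.9×5.4) = 60.67.
P₂ = ½(30.40+60.67)×5.4 = 245.9. Total P_a = 72.44+245.9 = 318.3 kN/m.

318 kN/m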